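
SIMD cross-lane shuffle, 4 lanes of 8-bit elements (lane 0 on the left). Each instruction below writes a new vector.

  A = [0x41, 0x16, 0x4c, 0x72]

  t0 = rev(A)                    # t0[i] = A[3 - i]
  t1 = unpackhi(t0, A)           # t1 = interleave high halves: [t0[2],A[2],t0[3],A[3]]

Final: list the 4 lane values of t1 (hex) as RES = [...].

RES = [0x16, 0x4c, 0x41, 0x72]

  t0: 72 4c 16 41
  t1: 16 4c 41 72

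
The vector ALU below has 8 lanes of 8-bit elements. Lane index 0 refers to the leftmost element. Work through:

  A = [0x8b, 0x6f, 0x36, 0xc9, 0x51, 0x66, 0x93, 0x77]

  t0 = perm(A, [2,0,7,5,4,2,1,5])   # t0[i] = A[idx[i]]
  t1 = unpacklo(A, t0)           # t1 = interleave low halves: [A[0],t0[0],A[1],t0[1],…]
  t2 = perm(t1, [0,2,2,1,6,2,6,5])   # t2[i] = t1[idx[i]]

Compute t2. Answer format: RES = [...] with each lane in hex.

RES = [ 0x8b  0x6f  0x6f  0x36  0xc9  0x6f  0xc9  0x77 ]

→ t0 |36|8b|77|66|51|36|6f|66|
→ t1 |8b|36|6f|8b|36|77|c9|66|
→ t2 |8b|6f|6f|36|c9|6f|c9|77|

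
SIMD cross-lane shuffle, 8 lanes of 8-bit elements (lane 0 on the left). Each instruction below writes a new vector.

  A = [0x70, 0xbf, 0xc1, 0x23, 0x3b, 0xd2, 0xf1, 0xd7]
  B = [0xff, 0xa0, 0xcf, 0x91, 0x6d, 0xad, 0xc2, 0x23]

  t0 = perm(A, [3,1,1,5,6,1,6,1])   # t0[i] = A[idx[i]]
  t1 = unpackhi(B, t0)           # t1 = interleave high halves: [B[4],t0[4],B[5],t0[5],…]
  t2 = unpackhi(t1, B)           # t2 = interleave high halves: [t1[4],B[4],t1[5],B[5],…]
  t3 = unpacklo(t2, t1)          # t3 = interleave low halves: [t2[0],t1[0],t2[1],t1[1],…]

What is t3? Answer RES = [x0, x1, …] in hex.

→ t0 |23|bf|bf|d2|f1|bf|f1|bf|
→ t1 |6d|f1|ad|bf|c2|f1|23|bf|
→ t2 |c2|6d|f1|ad|23|c2|bf|23|
→ t3 |c2|6d|6d|f1|f1|ad|ad|bf|

RES = [0xc2, 0x6d, 0x6d, 0xf1, 0xf1, 0xad, 0xad, 0xbf]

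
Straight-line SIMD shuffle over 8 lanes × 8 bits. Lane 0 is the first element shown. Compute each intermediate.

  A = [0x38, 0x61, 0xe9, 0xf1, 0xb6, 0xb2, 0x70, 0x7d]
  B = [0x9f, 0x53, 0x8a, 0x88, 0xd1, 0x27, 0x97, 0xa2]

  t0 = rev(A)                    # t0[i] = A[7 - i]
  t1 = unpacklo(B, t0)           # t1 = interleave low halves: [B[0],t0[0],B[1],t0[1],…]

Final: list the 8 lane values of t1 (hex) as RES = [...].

→ t0 |7d|70|b2|b6|f1|e9|61|38|
→ t1 |9f|7d|53|70|8a|b2|88|b6|

RES = [0x9f, 0x7d, 0x53, 0x70, 0x8a, 0xb2, 0x88, 0xb6]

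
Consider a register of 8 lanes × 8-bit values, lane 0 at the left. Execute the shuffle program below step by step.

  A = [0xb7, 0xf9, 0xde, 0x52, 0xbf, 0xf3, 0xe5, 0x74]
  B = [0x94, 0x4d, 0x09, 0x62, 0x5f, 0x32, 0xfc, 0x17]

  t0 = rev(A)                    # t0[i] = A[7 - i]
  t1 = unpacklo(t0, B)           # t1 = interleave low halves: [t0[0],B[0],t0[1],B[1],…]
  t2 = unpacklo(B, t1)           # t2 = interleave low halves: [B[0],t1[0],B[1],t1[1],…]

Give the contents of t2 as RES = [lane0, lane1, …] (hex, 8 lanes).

t0 = [0x74, 0xe5, 0xf3, 0xbf, 0x52, 0xde, 0xf9, 0xb7]
t1 = [0x74, 0x94, 0xe5, 0x4d, 0xf3, 0x09, 0xbf, 0x62]
t2 = [0x94, 0x74, 0x4d, 0x94, 0x09, 0xe5, 0x62, 0x4d]

RES = [0x94, 0x74, 0x4d, 0x94, 0x09, 0xe5, 0x62, 0x4d]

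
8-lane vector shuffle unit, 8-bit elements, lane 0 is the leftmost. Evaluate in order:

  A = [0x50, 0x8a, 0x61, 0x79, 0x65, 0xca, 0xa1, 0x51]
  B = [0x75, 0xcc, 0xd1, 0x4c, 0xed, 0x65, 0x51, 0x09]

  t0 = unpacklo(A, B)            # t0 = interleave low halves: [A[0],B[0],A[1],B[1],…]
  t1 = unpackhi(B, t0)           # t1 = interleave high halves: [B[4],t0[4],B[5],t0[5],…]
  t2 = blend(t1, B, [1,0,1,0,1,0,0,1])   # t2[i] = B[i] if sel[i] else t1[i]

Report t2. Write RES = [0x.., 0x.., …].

RES = [ 0x75  0x61  0xd1  0xd1  0xed  0x79  0x09  0x09 ]

t0 = [0x50, 0x75, 0x8a, 0xcc, 0x61, 0xd1, 0x79, 0x4c]
t1 = [0xed, 0x61, 0x65, 0xd1, 0x51, 0x79, 0x09, 0x4c]
t2 = [0x75, 0x61, 0xd1, 0xd1, 0xed, 0x79, 0x09, 0x09]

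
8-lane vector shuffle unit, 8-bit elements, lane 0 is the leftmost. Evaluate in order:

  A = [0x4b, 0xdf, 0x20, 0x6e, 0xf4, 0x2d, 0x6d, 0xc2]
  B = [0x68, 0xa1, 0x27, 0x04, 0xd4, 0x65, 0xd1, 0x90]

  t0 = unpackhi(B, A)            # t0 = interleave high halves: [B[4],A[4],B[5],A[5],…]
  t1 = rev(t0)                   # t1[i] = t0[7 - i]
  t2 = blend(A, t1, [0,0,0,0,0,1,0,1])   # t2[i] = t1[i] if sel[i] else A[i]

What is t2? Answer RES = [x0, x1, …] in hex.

→ t0 |d4|f4|65|2d|d1|6d|90|c2|
→ t1 |c2|90|6d|d1|2d|65|f4|d4|
→ t2 |4b|df|20|6e|f4|65|6d|d4|

RES = [ 0x4b  0xdf  0x20  0x6e  0xf4  0x65  0x6d  0xd4 ]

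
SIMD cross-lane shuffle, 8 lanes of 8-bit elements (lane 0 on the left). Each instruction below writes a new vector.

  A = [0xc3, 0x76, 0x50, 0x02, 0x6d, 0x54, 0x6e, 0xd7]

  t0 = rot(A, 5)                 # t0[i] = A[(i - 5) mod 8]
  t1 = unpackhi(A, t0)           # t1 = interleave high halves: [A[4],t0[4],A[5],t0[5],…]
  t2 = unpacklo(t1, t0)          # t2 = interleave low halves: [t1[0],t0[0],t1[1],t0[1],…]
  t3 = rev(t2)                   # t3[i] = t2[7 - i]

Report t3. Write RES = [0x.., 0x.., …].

  t0: 02 6d 54 6e d7 c3 76 50
  t1: 6d d7 54 c3 6e 76 d7 50
  t2: 6d 02 d7 6d 54 54 c3 6e
  t3: 6e c3 54 54 6d d7 02 6d

RES = [ 0x6e  0xc3  0x54  0x54  0x6d  0xd7  0x02  0x6d ]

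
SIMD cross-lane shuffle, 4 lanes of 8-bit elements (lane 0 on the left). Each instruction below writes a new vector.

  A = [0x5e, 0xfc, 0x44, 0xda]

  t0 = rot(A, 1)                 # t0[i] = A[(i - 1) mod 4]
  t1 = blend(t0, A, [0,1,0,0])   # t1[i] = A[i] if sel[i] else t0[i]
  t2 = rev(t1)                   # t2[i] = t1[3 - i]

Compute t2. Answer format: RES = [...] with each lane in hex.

→ t0 |da|5e|fc|44|
→ t1 |da|fc|fc|44|
→ t2 |44|fc|fc|da|

RES = [0x44, 0xfc, 0xfc, 0xda]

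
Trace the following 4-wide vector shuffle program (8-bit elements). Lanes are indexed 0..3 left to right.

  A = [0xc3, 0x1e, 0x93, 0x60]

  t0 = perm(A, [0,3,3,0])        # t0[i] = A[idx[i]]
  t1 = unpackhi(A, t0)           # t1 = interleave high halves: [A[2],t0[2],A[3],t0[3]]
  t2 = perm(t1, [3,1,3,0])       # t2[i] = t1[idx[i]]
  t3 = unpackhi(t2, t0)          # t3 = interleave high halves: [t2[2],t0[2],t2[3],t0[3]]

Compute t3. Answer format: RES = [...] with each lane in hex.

t0 = [0xc3, 0x60, 0x60, 0xc3]
t1 = [0x93, 0x60, 0x60, 0xc3]
t2 = [0xc3, 0x60, 0xc3, 0x93]
t3 = [0xc3, 0x60, 0x93, 0xc3]

RES = [ 0xc3  0x60  0x93  0xc3 ]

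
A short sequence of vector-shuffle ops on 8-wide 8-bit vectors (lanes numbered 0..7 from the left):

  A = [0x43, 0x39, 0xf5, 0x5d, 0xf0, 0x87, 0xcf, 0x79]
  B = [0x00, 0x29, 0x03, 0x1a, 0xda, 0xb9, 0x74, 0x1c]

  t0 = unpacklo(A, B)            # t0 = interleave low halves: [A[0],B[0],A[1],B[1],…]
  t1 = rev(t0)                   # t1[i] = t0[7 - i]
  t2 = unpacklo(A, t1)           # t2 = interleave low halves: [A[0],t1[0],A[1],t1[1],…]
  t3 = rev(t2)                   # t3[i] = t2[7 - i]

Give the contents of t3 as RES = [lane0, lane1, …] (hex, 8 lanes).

RES = [ 0xf5  0x5d  0x03  0xf5  0x5d  0x39  0x1a  0x43 ]

t0 = [0x43, 0x00, 0x39, 0x29, 0xf5, 0x03, 0x5d, 0x1a]
t1 = [0x1a, 0x5d, 0x03, 0xf5, 0x29, 0x39, 0x00, 0x43]
t2 = [0x43, 0x1a, 0x39, 0x5d, 0xf5, 0x03, 0x5d, 0xf5]
t3 = [0xf5, 0x5d, 0x03, 0xf5, 0x5d, 0x39, 0x1a, 0x43]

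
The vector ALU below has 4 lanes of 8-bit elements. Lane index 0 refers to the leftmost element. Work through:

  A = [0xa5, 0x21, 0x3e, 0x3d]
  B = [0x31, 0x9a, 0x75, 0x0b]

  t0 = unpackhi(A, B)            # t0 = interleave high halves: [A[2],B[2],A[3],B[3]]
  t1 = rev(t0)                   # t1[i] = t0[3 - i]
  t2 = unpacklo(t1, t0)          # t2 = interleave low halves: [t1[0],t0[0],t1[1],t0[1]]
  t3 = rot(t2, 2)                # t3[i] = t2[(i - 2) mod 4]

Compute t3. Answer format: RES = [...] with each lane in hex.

RES = [0x3d, 0x75, 0x0b, 0x3e]

t0 = [0x3e, 0x75, 0x3d, 0x0b]
t1 = [0x0b, 0x3d, 0x75, 0x3e]
t2 = [0x0b, 0x3e, 0x3d, 0x75]
t3 = [0x3d, 0x75, 0x0b, 0x3e]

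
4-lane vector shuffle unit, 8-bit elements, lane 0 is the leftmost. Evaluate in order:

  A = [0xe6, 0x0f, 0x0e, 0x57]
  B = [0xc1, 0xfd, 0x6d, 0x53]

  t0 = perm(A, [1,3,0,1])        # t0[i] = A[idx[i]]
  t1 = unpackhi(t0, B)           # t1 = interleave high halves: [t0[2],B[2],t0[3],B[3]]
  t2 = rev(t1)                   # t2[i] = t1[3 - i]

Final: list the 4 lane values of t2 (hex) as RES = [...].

RES = [ 0x53  0x0f  0x6d  0xe6 ]

  t0: 0f 57 e6 0f
  t1: e6 6d 0f 53
  t2: 53 0f 6d e6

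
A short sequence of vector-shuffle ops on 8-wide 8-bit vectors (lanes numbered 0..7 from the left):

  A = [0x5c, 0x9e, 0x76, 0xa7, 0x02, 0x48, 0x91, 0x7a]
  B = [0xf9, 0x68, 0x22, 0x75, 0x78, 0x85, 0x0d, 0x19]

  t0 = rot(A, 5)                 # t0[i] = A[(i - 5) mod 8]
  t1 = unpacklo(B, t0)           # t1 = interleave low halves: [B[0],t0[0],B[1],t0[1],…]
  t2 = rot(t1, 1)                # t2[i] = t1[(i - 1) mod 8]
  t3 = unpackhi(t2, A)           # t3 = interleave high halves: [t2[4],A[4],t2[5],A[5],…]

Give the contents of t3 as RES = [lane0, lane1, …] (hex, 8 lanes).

RES = [ 0x02  0x02  0x22  0x48  0x48  0x91  0x75  0x7a ]

→ t0 |a7|02|48|91|7a|5c|9e|76|
→ t1 |f9|a7|68|02|22|48|75|91|
→ t2 |91|f9|a7|68|02|22|48|75|
→ t3 |02|02|22|48|48|91|75|7a|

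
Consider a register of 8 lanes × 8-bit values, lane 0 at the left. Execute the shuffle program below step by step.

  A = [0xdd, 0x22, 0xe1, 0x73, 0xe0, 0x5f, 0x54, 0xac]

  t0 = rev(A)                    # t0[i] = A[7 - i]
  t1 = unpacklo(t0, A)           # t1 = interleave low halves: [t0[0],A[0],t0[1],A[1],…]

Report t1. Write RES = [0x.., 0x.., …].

RES = [ 0xac  0xdd  0x54  0x22  0x5f  0xe1  0xe0  0x73 ]

  t0: ac 54 5f e0 73 e1 22 dd
  t1: ac dd 54 22 5f e1 e0 73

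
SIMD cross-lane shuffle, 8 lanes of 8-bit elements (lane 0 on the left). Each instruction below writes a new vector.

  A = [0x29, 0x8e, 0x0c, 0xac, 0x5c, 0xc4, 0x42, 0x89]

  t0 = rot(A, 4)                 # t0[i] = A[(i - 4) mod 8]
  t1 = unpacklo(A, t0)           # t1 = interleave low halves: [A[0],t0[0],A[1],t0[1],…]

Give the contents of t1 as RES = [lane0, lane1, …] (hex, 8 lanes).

t0 = [0x5c, 0xc4, 0x42, 0x89, 0x29, 0x8e, 0x0c, 0xac]
t1 = [0x29, 0x5c, 0x8e, 0xc4, 0x0c, 0x42, 0xac, 0x89]

RES = [0x29, 0x5c, 0x8e, 0xc4, 0x0c, 0x42, 0xac, 0x89]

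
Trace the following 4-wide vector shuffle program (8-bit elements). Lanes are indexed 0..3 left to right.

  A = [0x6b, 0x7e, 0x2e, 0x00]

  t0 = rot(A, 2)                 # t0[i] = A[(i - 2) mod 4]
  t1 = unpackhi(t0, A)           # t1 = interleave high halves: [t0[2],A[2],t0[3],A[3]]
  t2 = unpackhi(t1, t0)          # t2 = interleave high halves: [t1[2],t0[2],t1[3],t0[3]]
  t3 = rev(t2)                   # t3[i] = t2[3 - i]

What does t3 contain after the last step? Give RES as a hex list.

RES = [0x7e, 0x00, 0x6b, 0x7e]

→ t0 |2e|00|6b|7e|
→ t1 |6b|2e|7e|00|
→ t2 |7e|6b|00|7e|
→ t3 |7e|00|6b|7e|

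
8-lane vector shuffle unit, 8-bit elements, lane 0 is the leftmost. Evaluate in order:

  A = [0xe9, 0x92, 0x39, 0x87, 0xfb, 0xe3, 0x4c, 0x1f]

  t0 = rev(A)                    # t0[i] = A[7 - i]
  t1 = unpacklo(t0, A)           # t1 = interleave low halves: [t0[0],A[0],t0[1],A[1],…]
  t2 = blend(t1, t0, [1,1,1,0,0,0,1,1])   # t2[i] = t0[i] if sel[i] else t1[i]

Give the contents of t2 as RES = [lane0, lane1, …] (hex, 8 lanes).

→ t0 |1f|4c|e3|fb|87|39|92|e9|
→ t1 |1f|e9|4c|92|e3|39|fb|87|
→ t2 |1f|4c|e3|92|e3|39|92|e9|

RES = [0x1f, 0x4c, 0xe3, 0x92, 0xe3, 0x39, 0x92, 0xe9]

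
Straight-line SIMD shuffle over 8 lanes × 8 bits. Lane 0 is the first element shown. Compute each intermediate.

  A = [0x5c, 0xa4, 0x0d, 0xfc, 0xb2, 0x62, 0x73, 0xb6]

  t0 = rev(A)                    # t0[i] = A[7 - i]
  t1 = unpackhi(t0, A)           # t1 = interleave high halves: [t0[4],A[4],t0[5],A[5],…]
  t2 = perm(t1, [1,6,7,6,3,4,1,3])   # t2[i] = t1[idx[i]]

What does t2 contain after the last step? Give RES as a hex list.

  t0: b6 73 62 b2 fc 0d a4 5c
  t1: fc b2 0d 62 a4 73 5c b6
  t2: b2 5c b6 5c 62 a4 b2 62

RES = [ 0xb2  0x5c  0xb6  0x5c  0x62  0xa4  0xb2  0x62 ]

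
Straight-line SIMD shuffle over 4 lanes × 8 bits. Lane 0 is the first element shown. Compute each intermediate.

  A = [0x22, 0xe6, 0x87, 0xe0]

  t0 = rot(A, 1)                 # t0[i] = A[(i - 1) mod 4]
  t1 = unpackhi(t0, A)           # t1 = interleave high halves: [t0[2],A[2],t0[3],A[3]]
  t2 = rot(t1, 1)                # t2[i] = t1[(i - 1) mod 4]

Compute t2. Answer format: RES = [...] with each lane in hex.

RES = [ 0xe0  0xe6  0x87  0x87 ]

→ t0 |e0|22|e6|87|
→ t1 |e6|87|87|e0|
→ t2 |e0|e6|87|87|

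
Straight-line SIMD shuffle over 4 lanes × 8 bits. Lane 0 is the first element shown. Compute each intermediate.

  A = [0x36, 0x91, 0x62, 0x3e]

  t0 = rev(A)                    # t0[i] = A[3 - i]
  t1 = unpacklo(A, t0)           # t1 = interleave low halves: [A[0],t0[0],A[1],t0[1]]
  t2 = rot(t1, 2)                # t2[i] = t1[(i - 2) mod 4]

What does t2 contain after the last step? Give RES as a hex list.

  t0: 3e 62 91 36
  t1: 36 3e 91 62
  t2: 91 62 36 3e

RES = [ 0x91  0x62  0x36  0x3e ]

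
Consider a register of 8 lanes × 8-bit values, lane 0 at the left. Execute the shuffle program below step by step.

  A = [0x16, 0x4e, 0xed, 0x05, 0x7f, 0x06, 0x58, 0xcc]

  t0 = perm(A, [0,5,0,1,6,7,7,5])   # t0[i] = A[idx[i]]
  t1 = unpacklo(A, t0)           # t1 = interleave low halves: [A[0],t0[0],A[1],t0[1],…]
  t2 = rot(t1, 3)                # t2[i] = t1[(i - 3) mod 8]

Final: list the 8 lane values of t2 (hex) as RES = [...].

  t0: 16 06 16 4e 58 cc cc 06
  t1: 16 16 4e 06 ed 16 05 4e
  t2: 16 05 4e 16 16 4e 06 ed

RES = [ 0x16  0x05  0x4e  0x16  0x16  0x4e  0x06  0xed ]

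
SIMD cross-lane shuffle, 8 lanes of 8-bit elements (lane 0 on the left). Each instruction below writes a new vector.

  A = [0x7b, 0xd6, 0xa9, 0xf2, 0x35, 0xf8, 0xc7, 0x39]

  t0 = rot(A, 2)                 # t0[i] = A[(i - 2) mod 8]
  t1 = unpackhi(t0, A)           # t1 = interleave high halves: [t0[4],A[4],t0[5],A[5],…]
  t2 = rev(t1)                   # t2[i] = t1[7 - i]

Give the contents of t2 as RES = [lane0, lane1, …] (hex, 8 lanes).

→ t0 |c7|39|7b|d6|a9|f2|35|f8|
→ t1 |a9|35|f2|f8|35|c7|f8|39|
→ t2 |39|f8|c7|35|f8|f2|35|a9|

RES = [0x39, 0xf8, 0xc7, 0x35, 0xf8, 0xf2, 0x35, 0xa9]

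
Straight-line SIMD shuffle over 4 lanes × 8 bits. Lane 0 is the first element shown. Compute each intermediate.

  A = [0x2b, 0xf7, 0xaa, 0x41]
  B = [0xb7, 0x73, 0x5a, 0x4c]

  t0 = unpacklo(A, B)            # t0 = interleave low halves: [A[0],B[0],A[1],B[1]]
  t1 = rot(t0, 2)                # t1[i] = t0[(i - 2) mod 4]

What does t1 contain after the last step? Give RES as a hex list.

RES = [0xf7, 0x73, 0x2b, 0xb7]

→ t0 |2b|b7|f7|73|
→ t1 |f7|73|2b|b7|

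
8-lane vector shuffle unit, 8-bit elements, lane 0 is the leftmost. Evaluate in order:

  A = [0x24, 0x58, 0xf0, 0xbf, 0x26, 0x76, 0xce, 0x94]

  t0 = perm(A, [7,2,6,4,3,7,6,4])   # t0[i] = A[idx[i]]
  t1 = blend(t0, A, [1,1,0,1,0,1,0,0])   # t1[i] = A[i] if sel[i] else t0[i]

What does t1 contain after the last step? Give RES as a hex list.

t0 = [0x94, 0xf0, 0xce, 0x26, 0xbf, 0x94, 0xce, 0x26]
t1 = [0x24, 0x58, 0xce, 0xbf, 0xbf, 0x76, 0xce, 0x26]

RES = [0x24, 0x58, 0xce, 0xbf, 0xbf, 0x76, 0xce, 0x26]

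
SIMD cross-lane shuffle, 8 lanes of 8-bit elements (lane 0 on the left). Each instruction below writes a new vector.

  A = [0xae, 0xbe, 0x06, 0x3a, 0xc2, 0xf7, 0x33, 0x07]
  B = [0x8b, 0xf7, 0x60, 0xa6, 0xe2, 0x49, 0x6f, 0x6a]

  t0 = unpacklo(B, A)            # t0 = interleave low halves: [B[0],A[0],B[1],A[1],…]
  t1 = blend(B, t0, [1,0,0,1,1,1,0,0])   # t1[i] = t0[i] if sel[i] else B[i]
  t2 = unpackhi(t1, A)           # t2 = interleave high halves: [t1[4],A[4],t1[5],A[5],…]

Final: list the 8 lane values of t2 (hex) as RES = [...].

t0 = [0x8b, 0xae, 0xf7, 0xbe, 0x60, 0x06, 0xa6, 0x3a]
t1 = [0x8b, 0xf7, 0x60, 0xbe, 0x60, 0x06, 0x6f, 0x6a]
t2 = [0x60, 0xc2, 0x06, 0xf7, 0x6f, 0x33, 0x6a, 0x07]

RES = [ 0x60  0xc2  0x06  0xf7  0x6f  0x33  0x6a  0x07 ]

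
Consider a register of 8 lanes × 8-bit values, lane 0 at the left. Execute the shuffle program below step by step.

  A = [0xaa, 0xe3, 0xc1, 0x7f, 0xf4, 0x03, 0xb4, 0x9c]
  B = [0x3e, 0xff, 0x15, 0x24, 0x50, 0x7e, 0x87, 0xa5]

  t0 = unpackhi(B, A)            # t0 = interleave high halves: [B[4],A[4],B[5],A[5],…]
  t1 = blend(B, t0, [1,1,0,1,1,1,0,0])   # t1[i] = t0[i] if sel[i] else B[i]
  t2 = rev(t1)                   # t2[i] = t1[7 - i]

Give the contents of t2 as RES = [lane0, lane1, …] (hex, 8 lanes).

  t0: 50 f4 7e 03 87 b4 a5 9c
  t1: 50 f4 15 03 87 b4 87 a5
  t2: a5 87 b4 87 03 15 f4 50

RES = [0xa5, 0x87, 0xb4, 0x87, 0x03, 0x15, 0xf4, 0x50]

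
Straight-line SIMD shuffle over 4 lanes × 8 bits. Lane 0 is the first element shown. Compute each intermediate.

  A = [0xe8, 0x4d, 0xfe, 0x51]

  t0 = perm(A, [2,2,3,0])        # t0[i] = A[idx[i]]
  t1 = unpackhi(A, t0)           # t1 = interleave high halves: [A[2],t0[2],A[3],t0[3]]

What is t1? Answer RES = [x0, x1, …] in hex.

  t0: fe fe 51 e8
  t1: fe 51 51 e8

RES = [0xfe, 0x51, 0x51, 0xe8]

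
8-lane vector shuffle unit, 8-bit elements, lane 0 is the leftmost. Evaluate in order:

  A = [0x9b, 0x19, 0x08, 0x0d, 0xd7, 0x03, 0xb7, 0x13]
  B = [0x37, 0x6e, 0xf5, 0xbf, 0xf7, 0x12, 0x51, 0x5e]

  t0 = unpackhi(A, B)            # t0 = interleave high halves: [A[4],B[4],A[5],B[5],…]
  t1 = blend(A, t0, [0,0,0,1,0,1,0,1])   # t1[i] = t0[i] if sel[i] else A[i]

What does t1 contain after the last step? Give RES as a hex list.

RES = [ 0x9b  0x19  0x08  0x12  0xd7  0x51  0xb7  0x5e ]

t0 = [0xd7, 0xf7, 0x03, 0x12, 0xb7, 0x51, 0x13, 0x5e]
t1 = [0x9b, 0x19, 0x08, 0x12, 0xd7, 0x51, 0xb7, 0x5e]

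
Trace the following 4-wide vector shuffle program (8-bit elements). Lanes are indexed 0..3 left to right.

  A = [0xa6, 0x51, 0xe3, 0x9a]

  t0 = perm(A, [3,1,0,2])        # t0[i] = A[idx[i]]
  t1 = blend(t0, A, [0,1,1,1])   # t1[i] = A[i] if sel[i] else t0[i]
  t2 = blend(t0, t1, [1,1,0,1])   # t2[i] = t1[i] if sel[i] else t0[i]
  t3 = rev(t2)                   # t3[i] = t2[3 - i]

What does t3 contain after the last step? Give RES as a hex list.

t0 = [0x9a, 0x51, 0xa6, 0xe3]
t1 = [0x9a, 0x51, 0xe3, 0x9a]
t2 = [0x9a, 0x51, 0xa6, 0x9a]
t3 = [0x9a, 0xa6, 0x51, 0x9a]

RES = [ 0x9a  0xa6  0x51  0x9a ]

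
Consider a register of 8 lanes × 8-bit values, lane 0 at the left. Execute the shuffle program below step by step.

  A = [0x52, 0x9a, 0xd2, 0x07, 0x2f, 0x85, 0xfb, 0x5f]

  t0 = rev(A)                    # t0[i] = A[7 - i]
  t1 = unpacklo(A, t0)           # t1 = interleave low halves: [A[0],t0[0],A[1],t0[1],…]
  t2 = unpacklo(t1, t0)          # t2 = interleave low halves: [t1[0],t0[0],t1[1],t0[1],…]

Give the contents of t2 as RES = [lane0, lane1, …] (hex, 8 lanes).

→ t0 |5f|fb|85|2f|07|d2|9a|52|
→ t1 |52|5f|9a|fb|d2|85|07|2f|
→ t2 |52|5f|5f|fb|9a|85|fb|2f|

RES = [0x52, 0x5f, 0x5f, 0xfb, 0x9a, 0x85, 0xfb, 0x2f]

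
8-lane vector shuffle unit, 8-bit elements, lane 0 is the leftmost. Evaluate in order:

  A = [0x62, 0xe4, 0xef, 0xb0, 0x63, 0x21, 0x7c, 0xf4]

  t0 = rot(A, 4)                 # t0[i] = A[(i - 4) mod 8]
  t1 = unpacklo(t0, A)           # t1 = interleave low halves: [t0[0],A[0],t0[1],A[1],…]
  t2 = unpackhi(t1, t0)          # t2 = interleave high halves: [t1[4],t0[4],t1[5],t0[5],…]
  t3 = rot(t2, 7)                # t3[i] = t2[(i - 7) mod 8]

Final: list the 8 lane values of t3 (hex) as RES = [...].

RES = [ 0x62  0xef  0xe4  0xf4  0xef  0xb0  0xb0  0x7c ]

  t0: 63 21 7c f4 62 e4 ef b0
  t1: 63 62 21 e4 7c ef f4 b0
  t2: 7c 62 ef e4 f4 ef b0 b0
  t3: 62 ef e4 f4 ef b0 b0 7c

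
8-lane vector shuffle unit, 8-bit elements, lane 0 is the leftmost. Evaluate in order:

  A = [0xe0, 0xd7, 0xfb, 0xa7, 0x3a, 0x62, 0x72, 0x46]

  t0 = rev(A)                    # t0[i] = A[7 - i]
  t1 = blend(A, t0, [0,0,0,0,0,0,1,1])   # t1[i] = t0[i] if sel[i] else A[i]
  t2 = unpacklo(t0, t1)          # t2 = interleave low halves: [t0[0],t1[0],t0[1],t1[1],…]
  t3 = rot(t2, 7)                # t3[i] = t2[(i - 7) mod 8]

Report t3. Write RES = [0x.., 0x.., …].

t0 = [0x46, 0x72, 0x62, 0x3a, 0xa7, 0xfb, 0xd7, 0xe0]
t1 = [0xe0, 0xd7, 0xfb, 0xa7, 0x3a, 0x62, 0xd7, 0xe0]
t2 = [0x46, 0xe0, 0x72, 0xd7, 0x62, 0xfb, 0x3a, 0xa7]
t3 = [0xe0, 0x72, 0xd7, 0x62, 0xfb, 0x3a, 0xa7, 0x46]

RES = [0xe0, 0x72, 0xd7, 0x62, 0xfb, 0x3a, 0xa7, 0x46]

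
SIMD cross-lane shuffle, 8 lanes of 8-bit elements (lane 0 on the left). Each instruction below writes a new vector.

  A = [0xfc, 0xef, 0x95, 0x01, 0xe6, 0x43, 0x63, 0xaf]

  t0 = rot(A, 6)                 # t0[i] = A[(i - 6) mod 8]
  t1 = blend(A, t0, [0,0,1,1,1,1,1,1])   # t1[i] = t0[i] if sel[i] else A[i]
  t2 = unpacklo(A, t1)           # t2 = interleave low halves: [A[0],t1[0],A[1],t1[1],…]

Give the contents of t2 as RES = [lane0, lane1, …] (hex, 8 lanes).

RES = [ 0xfc  0xfc  0xef  0xef  0x95  0xe6  0x01  0x43 ]

t0 = [0x95, 0x01, 0xe6, 0x43, 0x63, 0xaf, 0xfc, 0xef]
t1 = [0xfc, 0xef, 0xe6, 0x43, 0x63, 0xaf, 0xfc, 0xef]
t2 = [0xfc, 0xfc, 0xef, 0xef, 0x95, 0xe6, 0x01, 0x43]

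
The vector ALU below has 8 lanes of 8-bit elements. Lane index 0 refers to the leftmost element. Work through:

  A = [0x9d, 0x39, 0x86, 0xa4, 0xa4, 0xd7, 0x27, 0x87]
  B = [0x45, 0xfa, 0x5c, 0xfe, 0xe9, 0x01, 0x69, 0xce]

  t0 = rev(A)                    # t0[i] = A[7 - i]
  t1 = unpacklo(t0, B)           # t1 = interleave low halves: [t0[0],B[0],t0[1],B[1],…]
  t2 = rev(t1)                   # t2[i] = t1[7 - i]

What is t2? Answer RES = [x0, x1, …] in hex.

  t0: 87 27 d7 a4 a4 86 39 9d
  t1: 87 45 27 fa d7 5c a4 fe
  t2: fe a4 5c d7 fa 27 45 87

RES = [0xfe, 0xa4, 0x5c, 0xd7, 0xfa, 0x27, 0x45, 0x87]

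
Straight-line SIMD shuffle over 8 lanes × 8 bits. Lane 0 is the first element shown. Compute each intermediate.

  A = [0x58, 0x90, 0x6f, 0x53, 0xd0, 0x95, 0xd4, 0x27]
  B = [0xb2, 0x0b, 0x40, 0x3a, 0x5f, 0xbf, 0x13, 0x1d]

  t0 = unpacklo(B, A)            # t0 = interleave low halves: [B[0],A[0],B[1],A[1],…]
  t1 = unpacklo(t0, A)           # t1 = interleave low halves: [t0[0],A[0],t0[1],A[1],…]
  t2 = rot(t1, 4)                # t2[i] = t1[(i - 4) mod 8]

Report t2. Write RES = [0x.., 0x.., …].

RES = [0x0b, 0x6f, 0x90, 0x53, 0xb2, 0x58, 0x58, 0x90]

  t0: b2 58 0b 90 40 6f 3a 53
  t1: b2 58 58 90 0b 6f 90 53
  t2: 0b 6f 90 53 b2 58 58 90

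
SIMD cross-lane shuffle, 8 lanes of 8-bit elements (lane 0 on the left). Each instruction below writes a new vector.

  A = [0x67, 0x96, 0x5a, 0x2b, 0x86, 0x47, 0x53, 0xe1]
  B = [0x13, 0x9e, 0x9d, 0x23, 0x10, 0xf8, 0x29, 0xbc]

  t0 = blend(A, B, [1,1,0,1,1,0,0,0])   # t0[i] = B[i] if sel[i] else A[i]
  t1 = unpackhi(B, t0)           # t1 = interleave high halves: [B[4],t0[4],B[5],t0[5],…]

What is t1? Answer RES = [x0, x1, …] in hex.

→ t0 |13|9e|5a|23|10|47|53|e1|
→ t1 |10|10|f8|47|29|53|bc|e1|

RES = [ 0x10  0x10  0xf8  0x47  0x29  0x53  0xbc  0xe1 ]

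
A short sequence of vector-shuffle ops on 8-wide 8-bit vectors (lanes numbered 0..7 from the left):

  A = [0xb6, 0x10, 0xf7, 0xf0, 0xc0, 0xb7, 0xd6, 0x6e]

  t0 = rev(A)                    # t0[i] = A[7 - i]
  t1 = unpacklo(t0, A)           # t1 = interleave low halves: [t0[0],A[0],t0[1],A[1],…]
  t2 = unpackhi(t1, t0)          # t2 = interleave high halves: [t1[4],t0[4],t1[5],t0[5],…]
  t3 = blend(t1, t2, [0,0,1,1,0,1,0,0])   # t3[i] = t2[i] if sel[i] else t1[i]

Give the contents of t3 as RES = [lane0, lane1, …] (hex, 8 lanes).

t0 = [0x6e, 0xd6, 0xb7, 0xc0, 0xf0, 0xf7, 0x10, 0xb6]
t1 = [0x6e, 0xb6, 0xd6, 0x10, 0xb7, 0xf7, 0xc0, 0xf0]
t2 = [0xb7, 0xf0, 0xf7, 0xf7, 0xc0, 0x10, 0xf0, 0xb6]
t3 = [0x6e, 0xb6, 0xf7, 0xf7, 0xb7, 0x10, 0xc0, 0xf0]

RES = [ 0x6e  0xb6  0xf7  0xf7  0xb7  0x10  0xc0  0xf0 ]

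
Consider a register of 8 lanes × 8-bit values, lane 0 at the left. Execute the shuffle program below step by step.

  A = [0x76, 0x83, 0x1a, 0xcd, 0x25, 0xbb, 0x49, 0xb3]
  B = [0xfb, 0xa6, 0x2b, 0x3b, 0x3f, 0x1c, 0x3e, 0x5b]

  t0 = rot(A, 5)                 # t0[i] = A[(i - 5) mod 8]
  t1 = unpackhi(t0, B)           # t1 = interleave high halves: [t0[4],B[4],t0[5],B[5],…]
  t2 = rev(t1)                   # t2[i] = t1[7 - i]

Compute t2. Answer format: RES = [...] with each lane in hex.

RES = [0x5b, 0x1a, 0x3e, 0x83, 0x1c, 0x76, 0x3f, 0xb3]

→ t0 |cd|25|bb|49|b3|76|83|1a|
→ t1 |b3|3f|76|1c|83|3e|1a|5b|
→ t2 |5b|1a|3e|83|1c|76|3f|b3|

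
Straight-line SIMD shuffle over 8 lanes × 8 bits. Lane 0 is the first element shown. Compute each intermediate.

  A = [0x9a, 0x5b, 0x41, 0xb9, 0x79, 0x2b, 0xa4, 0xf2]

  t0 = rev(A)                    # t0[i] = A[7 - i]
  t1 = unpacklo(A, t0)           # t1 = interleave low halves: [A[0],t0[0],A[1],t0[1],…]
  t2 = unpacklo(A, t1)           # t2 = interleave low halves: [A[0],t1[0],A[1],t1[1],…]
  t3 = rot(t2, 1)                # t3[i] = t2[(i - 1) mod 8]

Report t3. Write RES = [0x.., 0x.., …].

t0 = [0xf2, 0xa4, 0x2b, 0x79, 0xb9, 0x41, 0x5b, 0x9a]
t1 = [0x9a, 0xf2, 0x5b, 0xa4, 0x41, 0x2b, 0xb9, 0x79]
t2 = [0x9a, 0x9a, 0x5b, 0xf2, 0x41, 0x5b, 0xb9, 0xa4]
t3 = [0xa4, 0x9a, 0x9a, 0x5b, 0xf2, 0x41, 0x5b, 0xb9]

RES = [ 0xa4  0x9a  0x9a  0x5b  0xf2  0x41  0x5b  0xb9 ]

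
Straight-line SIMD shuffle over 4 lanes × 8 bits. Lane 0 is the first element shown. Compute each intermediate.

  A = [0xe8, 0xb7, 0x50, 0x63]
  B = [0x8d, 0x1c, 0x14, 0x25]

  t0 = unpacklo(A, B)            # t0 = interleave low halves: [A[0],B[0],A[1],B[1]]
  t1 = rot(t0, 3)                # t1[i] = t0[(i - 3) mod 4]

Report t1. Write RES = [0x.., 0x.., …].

  t0: e8 8d b7 1c
  t1: 8d b7 1c e8

RES = [0x8d, 0xb7, 0x1c, 0xe8]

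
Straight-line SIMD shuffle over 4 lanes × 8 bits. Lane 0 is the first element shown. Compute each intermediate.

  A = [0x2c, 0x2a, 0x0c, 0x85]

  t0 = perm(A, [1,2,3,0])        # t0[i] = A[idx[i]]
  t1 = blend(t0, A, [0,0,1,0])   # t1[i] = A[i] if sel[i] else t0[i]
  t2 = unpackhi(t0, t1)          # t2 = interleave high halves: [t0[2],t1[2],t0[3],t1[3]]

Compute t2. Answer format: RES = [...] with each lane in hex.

RES = [ 0x85  0x0c  0x2c  0x2c ]

→ t0 |2a|0c|85|2c|
→ t1 |2a|0c|0c|2c|
→ t2 |85|0c|2c|2c|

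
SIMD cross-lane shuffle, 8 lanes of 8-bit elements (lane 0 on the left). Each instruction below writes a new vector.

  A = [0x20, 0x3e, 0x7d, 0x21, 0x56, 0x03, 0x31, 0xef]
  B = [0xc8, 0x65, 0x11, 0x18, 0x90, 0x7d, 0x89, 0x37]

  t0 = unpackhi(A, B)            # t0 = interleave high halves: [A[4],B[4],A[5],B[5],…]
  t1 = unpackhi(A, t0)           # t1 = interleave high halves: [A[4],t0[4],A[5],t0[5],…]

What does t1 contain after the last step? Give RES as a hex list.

RES = [ 0x56  0x31  0x03  0x89  0x31  0xef  0xef  0x37 ]

→ t0 |56|90|03|7d|31|89|ef|37|
→ t1 |56|31|03|89|31|ef|ef|37|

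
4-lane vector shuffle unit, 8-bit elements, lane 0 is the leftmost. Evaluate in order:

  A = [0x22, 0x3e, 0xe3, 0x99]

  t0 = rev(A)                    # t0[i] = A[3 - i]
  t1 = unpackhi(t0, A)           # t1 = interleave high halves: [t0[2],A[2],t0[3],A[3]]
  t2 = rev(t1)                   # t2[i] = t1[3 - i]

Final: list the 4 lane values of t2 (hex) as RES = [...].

RES = [ 0x99  0x22  0xe3  0x3e ]

t0 = [0x99, 0xe3, 0x3e, 0x22]
t1 = [0x3e, 0xe3, 0x22, 0x99]
t2 = [0x99, 0x22, 0xe3, 0x3e]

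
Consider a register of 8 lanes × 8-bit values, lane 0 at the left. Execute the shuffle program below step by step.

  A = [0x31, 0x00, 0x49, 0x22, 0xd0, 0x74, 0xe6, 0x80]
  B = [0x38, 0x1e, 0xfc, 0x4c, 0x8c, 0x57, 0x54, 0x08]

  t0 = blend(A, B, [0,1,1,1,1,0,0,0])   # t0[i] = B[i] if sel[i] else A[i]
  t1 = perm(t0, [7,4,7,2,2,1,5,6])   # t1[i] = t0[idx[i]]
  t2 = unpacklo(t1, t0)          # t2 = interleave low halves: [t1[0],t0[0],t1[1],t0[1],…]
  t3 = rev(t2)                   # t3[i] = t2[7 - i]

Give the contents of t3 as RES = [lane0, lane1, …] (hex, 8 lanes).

RES = [0x4c, 0xfc, 0xfc, 0x80, 0x1e, 0x8c, 0x31, 0x80]

t0 = [0x31, 0x1e, 0xfc, 0x4c, 0x8c, 0x74, 0xe6, 0x80]
t1 = [0x80, 0x8c, 0x80, 0xfc, 0xfc, 0x1e, 0x74, 0xe6]
t2 = [0x80, 0x31, 0x8c, 0x1e, 0x80, 0xfc, 0xfc, 0x4c]
t3 = [0x4c, 0xfc, 0xfc, 0x80, 0x1e, 0x8c, 0x31, 0x80]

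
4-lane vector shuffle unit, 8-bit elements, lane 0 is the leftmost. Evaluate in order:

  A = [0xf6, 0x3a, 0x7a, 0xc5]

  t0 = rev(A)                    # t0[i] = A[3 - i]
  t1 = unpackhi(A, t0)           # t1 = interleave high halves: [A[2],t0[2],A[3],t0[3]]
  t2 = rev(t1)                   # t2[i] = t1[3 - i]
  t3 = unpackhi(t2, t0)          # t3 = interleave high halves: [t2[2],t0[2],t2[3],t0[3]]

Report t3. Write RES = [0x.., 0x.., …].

RES = [ 0x3a  0x3a  0x7a  0xf6 ]

t0 = [0xc5, 0x7a, 0x3a, 0xf6]
t1 = [0x7a, 0x3a, 0xc5, 0xf6]
t2 = [0xf6, 0xc5, 0x3a, 0x7a]
t3 = [0x3a, 0x3a, 0x7a, 0xf6]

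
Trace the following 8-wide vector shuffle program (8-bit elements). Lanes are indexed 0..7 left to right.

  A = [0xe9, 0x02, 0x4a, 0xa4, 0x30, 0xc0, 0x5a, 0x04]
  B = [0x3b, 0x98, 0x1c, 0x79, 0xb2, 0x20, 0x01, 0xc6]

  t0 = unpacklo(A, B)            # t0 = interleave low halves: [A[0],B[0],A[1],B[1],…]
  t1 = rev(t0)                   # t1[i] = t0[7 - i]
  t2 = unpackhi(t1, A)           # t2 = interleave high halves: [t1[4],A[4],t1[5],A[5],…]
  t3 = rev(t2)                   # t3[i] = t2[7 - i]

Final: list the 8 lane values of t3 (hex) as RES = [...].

RES = [0x04, 0xe9, 0x5a, 0x3b, 0xc0, 0x02, 0x30, 0x98]

  t0: e9 3b 02 98 4a 1c a4 79
  t1: 79 a4 1c 4a 98 02 3b e9
  t2: 98 30 02 c0 3b 5a e9 04
  t3: 04 e9 5a 3b c0 02 30 98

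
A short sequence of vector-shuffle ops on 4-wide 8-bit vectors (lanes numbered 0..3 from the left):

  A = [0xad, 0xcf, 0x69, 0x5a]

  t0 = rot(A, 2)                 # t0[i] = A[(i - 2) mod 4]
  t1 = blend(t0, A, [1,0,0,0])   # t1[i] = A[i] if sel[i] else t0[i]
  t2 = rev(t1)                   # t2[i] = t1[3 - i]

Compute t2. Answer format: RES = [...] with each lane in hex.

t0 = [0x69, 0x5a, 0xad, 0xcf]
t1 = [0xad, 0x5a, 0xad, 0xcf]
t2 = [0xcf, 0xad, 0x5a, 0xad]

RES = [ 0xcf  0xad  0x5a  0xad ]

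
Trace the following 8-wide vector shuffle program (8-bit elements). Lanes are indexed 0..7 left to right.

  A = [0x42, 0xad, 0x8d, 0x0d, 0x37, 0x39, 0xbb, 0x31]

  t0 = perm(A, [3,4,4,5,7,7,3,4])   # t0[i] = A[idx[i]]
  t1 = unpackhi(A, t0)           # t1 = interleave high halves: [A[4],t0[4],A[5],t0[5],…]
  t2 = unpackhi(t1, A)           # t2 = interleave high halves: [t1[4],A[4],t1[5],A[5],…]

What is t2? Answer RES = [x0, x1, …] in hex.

→ t0 |0d|37|37|39|31|31|0d|37|
→ t1 |37|31|39|31|bb|0d|31|37|
→ t2 |bb|37|0d|39|31|bb|37|31|

RES = [ 0xbb  0x37  0x0d  0x39  0x31  0xbb  0x37  0x31 ]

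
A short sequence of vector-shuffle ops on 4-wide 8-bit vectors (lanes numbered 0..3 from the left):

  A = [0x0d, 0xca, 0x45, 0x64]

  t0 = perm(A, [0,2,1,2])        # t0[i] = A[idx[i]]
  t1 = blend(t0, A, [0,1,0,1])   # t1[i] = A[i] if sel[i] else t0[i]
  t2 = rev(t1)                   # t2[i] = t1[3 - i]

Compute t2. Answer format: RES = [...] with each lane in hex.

RES = [0x64, 0xca, 0xca, 0x0d]

→ t0 |0d|45|ca|45|
→ t1 |0d|ca|ca|64|
→ t2 |64|ca|ca|0d|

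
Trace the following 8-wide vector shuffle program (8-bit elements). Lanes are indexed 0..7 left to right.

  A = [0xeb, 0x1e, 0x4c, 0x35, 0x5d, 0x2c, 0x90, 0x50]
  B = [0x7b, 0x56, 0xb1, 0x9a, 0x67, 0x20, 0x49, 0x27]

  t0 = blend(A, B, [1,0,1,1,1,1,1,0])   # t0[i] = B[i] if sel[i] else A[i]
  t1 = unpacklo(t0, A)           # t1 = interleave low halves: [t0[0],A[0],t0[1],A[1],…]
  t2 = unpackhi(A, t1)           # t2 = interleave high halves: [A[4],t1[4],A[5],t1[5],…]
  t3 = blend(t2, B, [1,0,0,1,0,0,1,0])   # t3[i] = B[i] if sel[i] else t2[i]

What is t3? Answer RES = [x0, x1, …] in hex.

t0 = [0x7b, 0x1e, 0xb1, 0x9a, 0x67, 0x20, 0x49, 0x50]
t1 = [0x7b, 0xeb, 0x1e, 0x1e, 0xb1, 0x4c, 0x9a, 0x35]
t2 = [0x5d, 0xb1, 0x2c, 0x4c, 0x90, 0x9a, 0x50, 0x35]
t3 = [0x7b, 0xb1, 0x2c, 0x9a, 0x90, 0x9a, 0x49, 0x35]

RES = [0x7b, 0xb1, 0x2c, 0x9a, 0x90, 0x9a, 0x49, 0x35]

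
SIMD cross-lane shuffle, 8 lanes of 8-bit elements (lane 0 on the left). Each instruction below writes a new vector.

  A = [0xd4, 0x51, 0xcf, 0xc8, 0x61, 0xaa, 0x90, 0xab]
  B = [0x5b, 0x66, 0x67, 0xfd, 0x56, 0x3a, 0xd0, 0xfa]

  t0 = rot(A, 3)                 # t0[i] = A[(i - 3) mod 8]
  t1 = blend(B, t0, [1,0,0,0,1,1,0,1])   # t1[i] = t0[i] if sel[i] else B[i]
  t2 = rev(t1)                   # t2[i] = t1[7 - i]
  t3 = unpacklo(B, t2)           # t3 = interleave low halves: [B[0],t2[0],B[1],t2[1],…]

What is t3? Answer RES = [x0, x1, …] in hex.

  t0: aa 90 ab d4 51 cf c8 61
  t1: aa 66 67 fd 51 cf d0 61
  t2: 61 d0 cf 51 fd 67 66 aa
  t3: 5b 61 66 d0 67 cf fd 51

RES = [ 0x5b  0x61  0x66  0xd0  0x67  0xcf  0xfd  0x51 ]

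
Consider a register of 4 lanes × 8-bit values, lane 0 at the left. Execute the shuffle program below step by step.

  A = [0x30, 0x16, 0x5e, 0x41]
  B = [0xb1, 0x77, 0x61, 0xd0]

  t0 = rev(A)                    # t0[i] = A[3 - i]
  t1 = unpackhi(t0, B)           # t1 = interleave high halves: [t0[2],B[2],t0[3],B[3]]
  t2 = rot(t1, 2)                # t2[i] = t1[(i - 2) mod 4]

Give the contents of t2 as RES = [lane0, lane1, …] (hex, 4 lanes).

RES = [ 0x30  0xd0  0x16  0x61 ]

→ t0 |41|5e|16|30|
→ t1 |16|61|30|d0|
→ t2 |30|d0|16|61|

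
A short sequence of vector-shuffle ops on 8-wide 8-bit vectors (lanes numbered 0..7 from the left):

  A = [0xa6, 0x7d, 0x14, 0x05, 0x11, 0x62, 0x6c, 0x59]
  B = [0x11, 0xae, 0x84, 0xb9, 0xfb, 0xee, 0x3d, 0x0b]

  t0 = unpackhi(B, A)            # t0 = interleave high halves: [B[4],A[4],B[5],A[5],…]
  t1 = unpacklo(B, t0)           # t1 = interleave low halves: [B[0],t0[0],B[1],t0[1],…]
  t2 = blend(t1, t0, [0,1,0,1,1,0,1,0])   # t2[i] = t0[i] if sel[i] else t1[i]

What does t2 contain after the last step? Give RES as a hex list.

RES = [0x11, 0x11, 0xae, 0x62, 0x3d, 0xee, 0x0b, 0x62]

  t0: fb 11 ee 62 3d 6c 0b 59
  t1: 11 fb ae 11 84 ee b9 62
  t2: 11 11 ae 62 3d ee 0b 62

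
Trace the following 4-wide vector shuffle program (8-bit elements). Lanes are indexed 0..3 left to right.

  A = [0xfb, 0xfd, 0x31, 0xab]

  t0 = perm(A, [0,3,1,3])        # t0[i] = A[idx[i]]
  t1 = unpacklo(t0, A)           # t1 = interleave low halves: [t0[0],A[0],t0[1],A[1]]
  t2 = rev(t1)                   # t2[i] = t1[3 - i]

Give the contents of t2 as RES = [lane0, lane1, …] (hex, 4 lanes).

→ t0 |fb|ab|fd|ab|
→ t1 |fb|fb|ab|fd|
→ t2 |fd|ab|fb|fb|

RES = [ 0xfd  0xab  0xfb  0xfb ]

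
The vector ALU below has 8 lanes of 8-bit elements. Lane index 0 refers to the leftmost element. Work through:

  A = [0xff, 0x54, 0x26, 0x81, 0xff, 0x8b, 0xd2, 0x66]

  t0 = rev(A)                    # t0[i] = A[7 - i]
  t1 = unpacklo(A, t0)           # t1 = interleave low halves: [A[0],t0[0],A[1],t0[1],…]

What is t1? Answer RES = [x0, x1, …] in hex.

RES = [ 0xff  0x66  0x54  0xd2  0x26  0x8b  0x81  0xff ]

  t0: 66 d2 8b ff 81 26 54 ff
  t1: ff 66 54 d2 26 8b 81 ff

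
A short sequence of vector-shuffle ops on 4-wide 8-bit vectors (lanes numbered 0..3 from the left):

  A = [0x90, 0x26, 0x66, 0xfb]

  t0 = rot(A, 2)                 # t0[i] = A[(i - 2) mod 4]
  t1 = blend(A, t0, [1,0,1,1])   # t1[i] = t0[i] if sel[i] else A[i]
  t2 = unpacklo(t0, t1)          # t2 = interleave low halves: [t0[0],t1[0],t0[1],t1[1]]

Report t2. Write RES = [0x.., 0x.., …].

RES = [0x66, 0x66, 0xfb, 0x26]

  t0: 66 fb 90 26
  t1: 66 26 90 26
  t2: 66 66 fb 26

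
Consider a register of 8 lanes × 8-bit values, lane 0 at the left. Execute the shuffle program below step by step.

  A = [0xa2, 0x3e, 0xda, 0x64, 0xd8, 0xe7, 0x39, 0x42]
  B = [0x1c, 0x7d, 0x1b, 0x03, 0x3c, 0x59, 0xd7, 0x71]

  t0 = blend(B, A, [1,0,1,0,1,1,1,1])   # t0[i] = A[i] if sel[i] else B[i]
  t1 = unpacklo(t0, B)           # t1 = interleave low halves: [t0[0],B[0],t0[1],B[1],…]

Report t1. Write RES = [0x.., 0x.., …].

RES = [ 0xa2  0x1c  0x7d  0x7d  0xda  0x1b  0x03  0x03 ]

→ t0 |a2|7d|da|03|d8|e7|39|42|
→ t1 |a2|1c|7d|7d|da|1b|03|03|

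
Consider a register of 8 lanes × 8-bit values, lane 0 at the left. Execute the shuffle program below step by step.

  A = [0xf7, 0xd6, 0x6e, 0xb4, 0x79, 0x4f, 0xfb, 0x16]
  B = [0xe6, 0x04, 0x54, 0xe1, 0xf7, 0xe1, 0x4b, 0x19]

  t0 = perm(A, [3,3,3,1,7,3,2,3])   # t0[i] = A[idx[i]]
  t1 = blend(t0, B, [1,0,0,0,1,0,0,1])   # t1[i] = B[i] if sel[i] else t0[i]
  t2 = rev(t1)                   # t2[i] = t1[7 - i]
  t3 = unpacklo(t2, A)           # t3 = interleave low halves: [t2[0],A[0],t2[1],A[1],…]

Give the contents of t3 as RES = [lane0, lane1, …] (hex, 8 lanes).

→ t0 |b4|b4|b4|d6|16|b4|6e|b4|
→ t1 |e6|b4|b4|d6|f7|b4|6e|19|
→ t2 |19|6e|b4|f7|d6|b4|b4|e6|
→ t3 |19|f7|6e|d6|b4|6e|f7|b4|

RES = [ 0x19  0xf7  0x6e  0xd6  0xb4  0x6e  0xf7  0xb4 ]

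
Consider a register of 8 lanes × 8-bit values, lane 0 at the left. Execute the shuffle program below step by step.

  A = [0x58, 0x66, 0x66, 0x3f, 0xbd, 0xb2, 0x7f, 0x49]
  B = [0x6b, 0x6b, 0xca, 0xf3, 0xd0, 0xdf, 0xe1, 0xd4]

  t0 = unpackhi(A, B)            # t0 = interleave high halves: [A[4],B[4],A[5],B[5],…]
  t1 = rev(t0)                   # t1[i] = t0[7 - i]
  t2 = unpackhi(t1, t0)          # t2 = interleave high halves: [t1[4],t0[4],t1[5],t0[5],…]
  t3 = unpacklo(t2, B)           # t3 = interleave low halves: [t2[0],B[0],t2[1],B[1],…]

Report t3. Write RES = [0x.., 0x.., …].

  t0: bd d0 b2 df 7f e1 49 d4
  t1: d4 49 e1 7f df b2 d0 bd
  t2: df 7f b2 e1 d0 49 bd d4
  t3: df 6b 7f 6b b2 ca e1 f3

RES = [0xdf, 0x6b, 0x7f, 0x6b, 0xb2, 0xca, 0xe1, 0xf3]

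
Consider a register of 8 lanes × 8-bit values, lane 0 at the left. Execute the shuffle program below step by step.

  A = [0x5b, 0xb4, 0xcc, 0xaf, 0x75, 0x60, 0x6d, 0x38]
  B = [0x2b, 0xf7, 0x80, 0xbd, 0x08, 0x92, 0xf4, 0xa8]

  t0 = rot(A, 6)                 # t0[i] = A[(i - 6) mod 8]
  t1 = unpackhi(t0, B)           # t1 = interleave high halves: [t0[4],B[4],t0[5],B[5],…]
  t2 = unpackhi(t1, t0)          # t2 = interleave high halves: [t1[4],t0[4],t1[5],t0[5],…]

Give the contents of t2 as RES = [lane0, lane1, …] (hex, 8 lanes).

→ t0 |cc|af|75|60|6d|38|5b|b4|
→ t1 |6d|08|38|92|5b|f4|b4|a8|
→ t2 |5b|6d|f4|38|b4|5b|a8|b4|

RES = [ 0x5b  0x6d  0xf4  0x38  0xb4  0x5b  0xa8  0xb4 ]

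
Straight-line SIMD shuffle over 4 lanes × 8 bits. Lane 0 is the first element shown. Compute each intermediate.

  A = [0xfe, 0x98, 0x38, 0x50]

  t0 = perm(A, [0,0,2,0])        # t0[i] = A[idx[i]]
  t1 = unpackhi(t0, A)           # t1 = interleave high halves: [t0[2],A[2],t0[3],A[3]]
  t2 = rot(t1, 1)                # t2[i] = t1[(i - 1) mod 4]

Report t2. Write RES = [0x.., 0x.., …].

RES = [0x50, 0x38, 0x38, 0xfe]

t0 = [0xfe, 0xfe, 0x38, 0xfe]
t1 = [0x38, 0x38, 0xfe, 0x50]
t2 = [0x50, 0x38, 0x38, 0xfe]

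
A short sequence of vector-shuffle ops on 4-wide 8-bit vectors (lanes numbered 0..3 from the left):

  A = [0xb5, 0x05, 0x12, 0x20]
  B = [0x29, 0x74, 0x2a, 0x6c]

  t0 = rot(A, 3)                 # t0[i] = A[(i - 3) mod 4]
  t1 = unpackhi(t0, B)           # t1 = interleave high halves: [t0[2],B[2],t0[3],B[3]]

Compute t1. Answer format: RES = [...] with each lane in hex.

RES = [0x20, 0x2a, 0xb5, 0x6c]

t0 = [0x05, 0x12, 0x20, 0xb5]
t1 = [0x20, 0x2a, 0xb5, 0x6c]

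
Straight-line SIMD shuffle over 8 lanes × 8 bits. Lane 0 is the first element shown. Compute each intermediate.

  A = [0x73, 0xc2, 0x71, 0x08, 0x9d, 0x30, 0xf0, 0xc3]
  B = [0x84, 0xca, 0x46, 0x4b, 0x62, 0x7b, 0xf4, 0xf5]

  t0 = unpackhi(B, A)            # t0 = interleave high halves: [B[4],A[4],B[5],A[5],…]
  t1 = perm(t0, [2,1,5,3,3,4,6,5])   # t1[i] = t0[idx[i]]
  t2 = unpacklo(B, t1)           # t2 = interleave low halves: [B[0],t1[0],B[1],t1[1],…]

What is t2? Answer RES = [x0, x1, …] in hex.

RES = [ 0x84  0x7b  0xca  0x9d  0x46  0xf0  0x4b  0x30 ]

  t0: 62 9d 7b 30 f4 f0 f5 c3
  t1: 7b 9d f0 30 30 f4 f5 f0
  t2: 84 7b ca 9d 46 f0 4b 30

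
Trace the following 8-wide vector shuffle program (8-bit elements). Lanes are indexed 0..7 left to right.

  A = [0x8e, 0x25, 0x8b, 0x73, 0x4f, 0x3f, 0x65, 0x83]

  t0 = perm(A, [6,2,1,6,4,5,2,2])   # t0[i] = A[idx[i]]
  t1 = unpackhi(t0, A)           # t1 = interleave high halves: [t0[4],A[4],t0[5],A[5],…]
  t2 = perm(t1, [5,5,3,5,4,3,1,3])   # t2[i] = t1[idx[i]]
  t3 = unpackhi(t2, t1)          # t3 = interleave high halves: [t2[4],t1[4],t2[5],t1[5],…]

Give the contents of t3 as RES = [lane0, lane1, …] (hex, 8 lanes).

t0 = [0x65, 0x8b, 0x25, 0x65, 0x4f, 0x3f, 0x8b, 0x8b]
t1 = [0x4f, 0x4f, 0x3f, 0x3f, 0x8b, 0x65, 0x8b, 0x83]
t2 = [0x65, 0x65, 0x3f, 0x65, 0x8b, 0x3f, 0x4f, 0x3f]
t3 = [0x8b, 0x8b, 0x3f, 0x65, 0x4f, 0x8b, 0x3f, 0x83]

RES = [0x8b, 0x8b, 0x3f, 0x65, 0x4f, 0x8b, 0x3f, 0x83]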